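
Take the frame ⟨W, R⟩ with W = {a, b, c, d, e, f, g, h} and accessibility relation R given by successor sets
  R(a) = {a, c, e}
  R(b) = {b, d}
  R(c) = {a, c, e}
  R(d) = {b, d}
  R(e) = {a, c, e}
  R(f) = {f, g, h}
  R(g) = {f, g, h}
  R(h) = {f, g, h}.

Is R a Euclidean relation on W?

Yes

Euclidean: yes — any two successors of a common world are R-related.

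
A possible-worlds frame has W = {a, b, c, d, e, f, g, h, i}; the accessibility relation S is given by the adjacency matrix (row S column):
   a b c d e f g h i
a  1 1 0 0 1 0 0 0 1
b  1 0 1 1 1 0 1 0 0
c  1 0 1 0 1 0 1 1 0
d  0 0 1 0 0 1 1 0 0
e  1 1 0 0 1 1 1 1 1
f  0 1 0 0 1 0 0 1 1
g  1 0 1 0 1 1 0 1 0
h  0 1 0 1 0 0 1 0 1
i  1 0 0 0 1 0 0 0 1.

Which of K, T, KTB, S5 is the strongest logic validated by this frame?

Reflexive (axiom T): no — b is not related to itself.
Symmetric (axiom B): no — b S c but not c S b.
Euclidean (axiom 5): no — a S b and a S i, but not b S i.
So F validates K; T would additionally require S to be reflexive. The strongest is K.

K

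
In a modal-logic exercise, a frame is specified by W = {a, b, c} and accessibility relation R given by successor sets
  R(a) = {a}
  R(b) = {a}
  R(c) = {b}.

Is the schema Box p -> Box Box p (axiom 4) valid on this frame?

The schema 4 characterises exactly the transitive frames.
Transitive: no — c R b and b R a, but not c R a.

No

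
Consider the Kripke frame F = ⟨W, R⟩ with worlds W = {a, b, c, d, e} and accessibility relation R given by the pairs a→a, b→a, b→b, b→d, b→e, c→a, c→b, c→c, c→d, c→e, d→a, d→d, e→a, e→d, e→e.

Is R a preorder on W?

Yes

Reflexive: yes — every world is R-related to itself.
Transitive: yes — every two-step R-path is closed by a direct edge.
So R is a preorder.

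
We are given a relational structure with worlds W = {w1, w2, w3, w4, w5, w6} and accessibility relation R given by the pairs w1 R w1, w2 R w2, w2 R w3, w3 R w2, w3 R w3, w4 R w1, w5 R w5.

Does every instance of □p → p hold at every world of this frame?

No

The schema T characterises exactly the reflexive frames.
Reflexive: no — w4 is not related to itself.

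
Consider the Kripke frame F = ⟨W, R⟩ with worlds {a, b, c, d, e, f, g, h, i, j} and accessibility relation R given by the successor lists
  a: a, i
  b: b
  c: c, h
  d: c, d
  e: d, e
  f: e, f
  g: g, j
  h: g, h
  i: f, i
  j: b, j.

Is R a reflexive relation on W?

Reflexive: yes — every world is R-related to itself.

Yes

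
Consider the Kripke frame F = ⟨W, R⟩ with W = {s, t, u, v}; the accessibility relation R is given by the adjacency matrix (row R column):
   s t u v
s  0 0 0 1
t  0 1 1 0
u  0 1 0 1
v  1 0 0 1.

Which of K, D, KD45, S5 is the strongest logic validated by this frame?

Serial (axiom D): yes — every world has a successor (e.g. s R v).
Euclidean (axiom 5): no — u R t and u R v, but not t R v.
Transitive (axiom 4): no — t R u and u R v, but not t R v.
Reflexive (axiom T): no — s is not related to itself.
So F validates K, D; KD45 would additionally require R to be Euclidean and transitive. The strongest is D.

D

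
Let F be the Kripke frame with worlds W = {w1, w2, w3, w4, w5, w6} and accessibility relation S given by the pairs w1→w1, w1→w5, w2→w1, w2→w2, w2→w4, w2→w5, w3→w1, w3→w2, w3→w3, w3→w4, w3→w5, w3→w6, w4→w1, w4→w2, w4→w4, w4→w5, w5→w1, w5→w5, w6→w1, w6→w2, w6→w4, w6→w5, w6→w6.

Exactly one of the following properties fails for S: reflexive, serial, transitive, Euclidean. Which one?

Euclidean

Reflexive: yes — every world is S-related to itself.
Serial: yes — every world has a successor (e.g. w1 S w1).
Transitive: yes — every two-step S-path is closed by a direct edge.
Euclidean: no — w2 S w1 and w2 S w4, but not w1 S w4.
Only Euclidean fails.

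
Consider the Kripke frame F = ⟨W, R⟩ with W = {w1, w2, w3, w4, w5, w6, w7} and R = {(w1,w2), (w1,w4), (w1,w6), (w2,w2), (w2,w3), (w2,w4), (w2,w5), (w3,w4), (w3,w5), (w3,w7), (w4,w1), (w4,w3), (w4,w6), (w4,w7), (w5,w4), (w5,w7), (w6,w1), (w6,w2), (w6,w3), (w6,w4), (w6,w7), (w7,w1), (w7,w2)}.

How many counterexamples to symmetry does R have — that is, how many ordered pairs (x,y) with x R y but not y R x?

Enumerating: (w1,w2), (w2,w3), (w2,w4), (w2,w5), (w3,w5), (w3,w7), (w4,w7), (w5,w4), (w5,w7), (w6,w2), (w6,w3), (w6,w7), (w7,w1), (w7,w2).

14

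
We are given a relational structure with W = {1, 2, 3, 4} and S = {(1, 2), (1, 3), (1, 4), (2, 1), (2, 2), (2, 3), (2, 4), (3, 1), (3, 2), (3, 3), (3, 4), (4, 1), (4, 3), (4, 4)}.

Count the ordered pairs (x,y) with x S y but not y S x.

Enumerating: (2,4).

1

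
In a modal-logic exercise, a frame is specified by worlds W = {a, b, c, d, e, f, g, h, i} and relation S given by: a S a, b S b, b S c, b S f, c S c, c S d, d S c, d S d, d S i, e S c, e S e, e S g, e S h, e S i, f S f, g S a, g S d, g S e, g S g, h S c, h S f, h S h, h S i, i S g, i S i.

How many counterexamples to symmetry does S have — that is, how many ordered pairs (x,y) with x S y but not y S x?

Enumerating: (b,c), (b,f), (d,i), (e,c), (e,h), (e,i), (g,a), (g,d), (h,c), (h,f), (h,i), (i,g).

12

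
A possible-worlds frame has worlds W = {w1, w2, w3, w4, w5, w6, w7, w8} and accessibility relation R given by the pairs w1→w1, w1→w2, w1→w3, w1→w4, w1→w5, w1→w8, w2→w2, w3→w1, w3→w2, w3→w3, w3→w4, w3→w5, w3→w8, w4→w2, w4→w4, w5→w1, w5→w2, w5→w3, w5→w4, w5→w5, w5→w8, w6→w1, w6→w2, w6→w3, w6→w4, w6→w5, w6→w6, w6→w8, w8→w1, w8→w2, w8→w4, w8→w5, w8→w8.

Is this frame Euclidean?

Euclidean: no — w1 R w2 and w1 R w3, but not w2 R w3.

No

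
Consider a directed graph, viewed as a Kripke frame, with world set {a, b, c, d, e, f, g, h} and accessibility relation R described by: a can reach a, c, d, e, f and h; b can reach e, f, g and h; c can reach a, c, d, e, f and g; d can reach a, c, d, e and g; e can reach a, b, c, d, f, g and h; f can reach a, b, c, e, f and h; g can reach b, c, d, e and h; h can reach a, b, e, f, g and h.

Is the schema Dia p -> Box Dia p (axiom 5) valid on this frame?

Axiom 5 corresponds to the accessibility relation being Euclidean.
Euclidean: no — a R c and a R h, but not c R h.

No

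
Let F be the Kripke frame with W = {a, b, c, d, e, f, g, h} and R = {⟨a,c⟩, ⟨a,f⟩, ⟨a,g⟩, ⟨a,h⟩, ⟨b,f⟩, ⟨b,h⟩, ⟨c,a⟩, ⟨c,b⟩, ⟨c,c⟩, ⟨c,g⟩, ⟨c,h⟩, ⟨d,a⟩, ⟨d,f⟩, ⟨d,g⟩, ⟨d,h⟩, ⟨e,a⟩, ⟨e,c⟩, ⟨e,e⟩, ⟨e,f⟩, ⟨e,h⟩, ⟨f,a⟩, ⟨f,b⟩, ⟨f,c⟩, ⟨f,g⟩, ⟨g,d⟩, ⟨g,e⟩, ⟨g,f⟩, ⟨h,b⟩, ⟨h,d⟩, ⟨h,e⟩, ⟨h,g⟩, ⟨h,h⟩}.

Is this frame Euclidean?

Euclidean: no — a R c and a R f, but not c R f.

No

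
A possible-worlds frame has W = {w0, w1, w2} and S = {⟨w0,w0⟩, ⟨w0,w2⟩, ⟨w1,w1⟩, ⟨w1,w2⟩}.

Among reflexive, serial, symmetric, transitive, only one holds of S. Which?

Reflexive: no — w2 is not related to itself.
Serial: no — w2 has no S-successor.
Symmetric: no — w0 S w2 but not w2 S w0.
Transitive: yes — every two-step S-path is closed by a direct edge.
Only transitive holds.

transitive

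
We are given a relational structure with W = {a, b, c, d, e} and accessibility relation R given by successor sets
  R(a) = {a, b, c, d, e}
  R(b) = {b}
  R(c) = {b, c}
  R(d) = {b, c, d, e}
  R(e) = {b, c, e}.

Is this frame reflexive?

Yes

Reflexive: yes — every world is R-related to itself.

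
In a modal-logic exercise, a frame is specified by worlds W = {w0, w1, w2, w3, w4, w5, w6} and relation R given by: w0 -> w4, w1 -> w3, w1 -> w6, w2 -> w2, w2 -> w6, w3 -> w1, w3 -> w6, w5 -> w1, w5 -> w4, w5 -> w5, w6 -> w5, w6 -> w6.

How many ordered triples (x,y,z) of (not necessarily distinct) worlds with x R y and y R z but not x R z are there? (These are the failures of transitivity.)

9

Enumerating: (w1,w3,w1), (w1,w6,w5), (w2,w6,w5), (w3,w1,w3), (w3,w6,w5), (w5,w1,w3), (w5,w1,w6), (w6,w5,w1), (w6,w5,w4).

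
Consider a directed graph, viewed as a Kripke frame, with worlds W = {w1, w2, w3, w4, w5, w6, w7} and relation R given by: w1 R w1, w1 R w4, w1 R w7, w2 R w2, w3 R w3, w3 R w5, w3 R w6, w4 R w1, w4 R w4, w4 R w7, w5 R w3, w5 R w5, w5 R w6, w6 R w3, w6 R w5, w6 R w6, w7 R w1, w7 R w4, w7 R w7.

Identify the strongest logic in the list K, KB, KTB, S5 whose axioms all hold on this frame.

Symmetric (axiom B): yes — every pair in R has its reverse in R.
Reflexive (axiom T): yes — every world is R-related to itself.
Euclidean (axiom 5): yes — any two successors of a common world are R-related.
So F validates K, KB, KTB, S5. The strongest is S5.

S5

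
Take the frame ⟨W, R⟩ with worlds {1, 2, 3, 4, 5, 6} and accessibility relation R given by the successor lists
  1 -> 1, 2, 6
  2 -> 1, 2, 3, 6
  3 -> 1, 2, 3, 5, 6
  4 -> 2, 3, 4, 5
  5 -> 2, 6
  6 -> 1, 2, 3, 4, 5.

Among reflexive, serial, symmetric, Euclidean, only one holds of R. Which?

Reflexive: no — 5 is not related to itself.
Serial: yes — every world has a successor (e.g. 1 R 1).
Symmetric: no — 3 R 1 but not 1 R 3.
Euclidean: no — 2 R 1 and 2 R 3, but not 1 R 3.
Only serial holds.

serial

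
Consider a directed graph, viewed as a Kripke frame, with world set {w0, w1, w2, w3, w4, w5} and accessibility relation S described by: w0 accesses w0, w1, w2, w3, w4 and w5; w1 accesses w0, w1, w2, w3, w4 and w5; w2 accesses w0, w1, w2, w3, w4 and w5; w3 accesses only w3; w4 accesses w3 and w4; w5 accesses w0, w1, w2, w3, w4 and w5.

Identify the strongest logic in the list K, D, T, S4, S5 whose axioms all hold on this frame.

S4

Serial (axiom D): yes — every world has a successor (e.g. w0 S w0).
Reflexive (axiom T): yes — every world is S-related to itself.
Transitive (axiom 4): yes — every two-step S-path is closed by a direct edge.
Euclidean (axiom 5): no — w0 S w3 and w0 S w1, but not w3 S w1.
So F validates K, D, T, S4; S5 would additionally require S to be Euclidean. The strongest is S4.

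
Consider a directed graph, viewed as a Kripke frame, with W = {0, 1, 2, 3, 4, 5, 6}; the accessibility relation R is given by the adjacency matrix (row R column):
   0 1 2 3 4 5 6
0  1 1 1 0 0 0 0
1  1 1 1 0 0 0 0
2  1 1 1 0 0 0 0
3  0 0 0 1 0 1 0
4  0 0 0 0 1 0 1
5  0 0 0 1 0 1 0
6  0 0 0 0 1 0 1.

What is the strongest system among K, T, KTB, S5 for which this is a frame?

Reflexive (axiom T): yes — every world is R-related to itself.
Symmetric (axiom B): yes — every pair in R has its reverse in R.
Euclidean (axiom 5): yes — any two successors of a common world are R-related.
So F validates K, T, KTB, S5. The strongest is S5.

S5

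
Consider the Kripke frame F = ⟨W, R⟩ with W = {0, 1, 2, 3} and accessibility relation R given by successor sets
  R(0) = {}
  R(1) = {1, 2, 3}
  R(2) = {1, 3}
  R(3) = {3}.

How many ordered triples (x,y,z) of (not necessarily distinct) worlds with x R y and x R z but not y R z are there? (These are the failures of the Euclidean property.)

Enumerating: (1,2,2), (1,3,1), (1,3,2), (2,3,1).

4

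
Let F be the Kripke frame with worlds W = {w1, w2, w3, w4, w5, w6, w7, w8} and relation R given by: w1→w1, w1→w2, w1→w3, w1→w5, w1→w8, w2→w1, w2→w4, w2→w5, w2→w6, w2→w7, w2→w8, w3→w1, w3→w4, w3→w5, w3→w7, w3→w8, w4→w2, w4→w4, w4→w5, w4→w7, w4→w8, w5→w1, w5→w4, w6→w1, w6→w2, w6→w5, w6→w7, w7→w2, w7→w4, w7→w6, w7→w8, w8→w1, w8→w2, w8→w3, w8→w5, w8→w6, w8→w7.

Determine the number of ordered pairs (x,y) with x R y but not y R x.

Enumerating: (w2,w5), (w3,w4), (w3,w5), (w3,w7), (w4,w8), (w6,w1), (w6,w5), (w8,w5), (w8,w6).

9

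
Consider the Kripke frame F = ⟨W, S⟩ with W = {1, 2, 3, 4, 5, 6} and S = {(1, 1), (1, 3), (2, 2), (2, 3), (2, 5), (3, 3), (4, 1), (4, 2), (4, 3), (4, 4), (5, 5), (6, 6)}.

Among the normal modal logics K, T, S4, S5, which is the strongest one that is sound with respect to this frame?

Reflexive (axiom T): yes — every world is S-related to itself.
Transitive (axiom 4): no — 4 S 2 and 2 S 5, but not 4 S 5.
Euclidean (axiom 5): no — 2 S 3 and 2 S 5, but not 3 S 5.
So F validates K, T; S4 would additionally require S to be transitive. The strongest is T.

T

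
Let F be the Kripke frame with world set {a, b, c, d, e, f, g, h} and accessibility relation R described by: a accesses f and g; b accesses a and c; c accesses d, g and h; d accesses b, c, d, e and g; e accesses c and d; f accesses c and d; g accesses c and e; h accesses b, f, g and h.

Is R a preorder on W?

Reflexive: no — a is not related to itself.
Transitive: no — a R f and f R c, but not a R c.
So R is not a preorder.

No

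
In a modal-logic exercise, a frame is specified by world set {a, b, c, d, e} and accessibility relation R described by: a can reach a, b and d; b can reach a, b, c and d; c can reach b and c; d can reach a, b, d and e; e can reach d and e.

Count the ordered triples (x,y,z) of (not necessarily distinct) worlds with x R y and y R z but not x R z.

8

Enumerating: (a,b,c), (a,d,e), (b,d,e), (c,b,a), (c,b,d), (d,b,c), (e,d,a), (e,d,b).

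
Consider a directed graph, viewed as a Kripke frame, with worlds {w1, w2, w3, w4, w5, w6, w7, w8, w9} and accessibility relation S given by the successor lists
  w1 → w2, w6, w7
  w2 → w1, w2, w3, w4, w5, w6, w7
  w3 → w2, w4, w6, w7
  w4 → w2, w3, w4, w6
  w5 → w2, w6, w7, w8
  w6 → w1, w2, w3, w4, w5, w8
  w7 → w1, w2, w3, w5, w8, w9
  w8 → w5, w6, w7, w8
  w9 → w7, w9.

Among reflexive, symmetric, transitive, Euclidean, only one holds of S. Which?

Reflexive: no — w1 is not related to itself.
Symmetric: yes — every pair in S has its reverse in S.
Transitive: no — w1 S w2 and w2 S w3, but not w1 S w3.
Euclidean: no — w1 S w6 and w1 S w7, but not w6 S w7.
Only symmetric holds.

symmetric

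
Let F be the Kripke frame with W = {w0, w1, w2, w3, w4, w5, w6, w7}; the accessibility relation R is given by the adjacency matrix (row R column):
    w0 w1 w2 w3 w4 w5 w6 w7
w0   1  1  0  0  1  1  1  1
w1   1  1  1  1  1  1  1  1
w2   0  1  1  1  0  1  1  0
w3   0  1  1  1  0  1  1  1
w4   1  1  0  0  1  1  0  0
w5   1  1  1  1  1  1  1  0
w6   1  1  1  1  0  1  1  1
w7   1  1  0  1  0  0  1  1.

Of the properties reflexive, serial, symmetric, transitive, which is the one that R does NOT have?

Reflexive: yes — every world is R-related to itself.
Serial: yes — every world has a successor (e.g. w0 R w0).
Symmetric: yes — every pair in R has its reverse in R.
Transitive: no — w0 R w1 and w1 R w2, but not w0 R w2.
Only transitive fails.

transitive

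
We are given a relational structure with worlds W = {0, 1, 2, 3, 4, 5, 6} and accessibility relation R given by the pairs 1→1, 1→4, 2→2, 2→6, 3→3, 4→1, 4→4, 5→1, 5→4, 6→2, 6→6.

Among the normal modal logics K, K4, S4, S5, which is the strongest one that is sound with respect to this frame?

K4

Transitive (axiom 4): yes — every two-step R-path is closed by a direct edge.
Reflexive (axiom T): no — 0 is not related to itself.
Euclidean (axiom 5): yes — any two successors of a common world are R-related.
So F validates K, K4; S4 would additionally require R to be reflexive. The strongest is K4.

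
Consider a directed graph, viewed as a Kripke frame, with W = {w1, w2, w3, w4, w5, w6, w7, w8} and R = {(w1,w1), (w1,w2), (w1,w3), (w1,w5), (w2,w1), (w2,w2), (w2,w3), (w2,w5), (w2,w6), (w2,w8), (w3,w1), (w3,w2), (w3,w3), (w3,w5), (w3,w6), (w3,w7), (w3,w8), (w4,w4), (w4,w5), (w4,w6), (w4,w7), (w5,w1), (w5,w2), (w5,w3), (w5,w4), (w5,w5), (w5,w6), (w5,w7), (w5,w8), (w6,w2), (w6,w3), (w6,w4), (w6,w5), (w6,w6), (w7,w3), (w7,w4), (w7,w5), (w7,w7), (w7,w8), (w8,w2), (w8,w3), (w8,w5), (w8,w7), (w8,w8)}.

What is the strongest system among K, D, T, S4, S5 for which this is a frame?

Serial (axiom D): yes — every world has a successor (e.g. w1 R w1).
Reflexive (axiom T): yes — every world is R-related to itself.
Transitive (axiom 4): no — w1 R w2 and w2 R w6, but not w1 R w6.
Euclidean (axiom 5): no — w2 R w1 and w2 R w6, but not w1 R w6.
So F validates K, D, T; S4 would additionally require R to be transitive. The strongest is T.

T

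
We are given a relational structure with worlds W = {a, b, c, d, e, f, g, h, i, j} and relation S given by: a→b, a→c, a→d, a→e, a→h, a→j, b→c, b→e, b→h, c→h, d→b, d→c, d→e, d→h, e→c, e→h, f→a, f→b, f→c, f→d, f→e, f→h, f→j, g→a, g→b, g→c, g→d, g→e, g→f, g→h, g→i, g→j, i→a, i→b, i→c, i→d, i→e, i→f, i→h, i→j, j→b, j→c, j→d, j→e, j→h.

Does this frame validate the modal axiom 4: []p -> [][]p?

Yes

The schema 4 characterises exactly the transitive frames.
Transitive: yes — every two-step S-path is closed by a direct edge.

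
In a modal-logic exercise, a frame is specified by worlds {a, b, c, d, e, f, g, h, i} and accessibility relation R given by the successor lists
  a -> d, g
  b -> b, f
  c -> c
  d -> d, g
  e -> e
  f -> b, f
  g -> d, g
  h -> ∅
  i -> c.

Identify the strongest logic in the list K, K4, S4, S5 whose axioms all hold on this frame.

K4

Transitive (axiom 4): yes — every two-step R-path is closed by a direct edge.
Reflexive (axiom T): no — a is not related to itself.
Euclidean (axiom 5): yes — any two successors of a common world are R-related.
So F validates K, K4; S4 would additionally require R to be reflexive. The strongest is K4.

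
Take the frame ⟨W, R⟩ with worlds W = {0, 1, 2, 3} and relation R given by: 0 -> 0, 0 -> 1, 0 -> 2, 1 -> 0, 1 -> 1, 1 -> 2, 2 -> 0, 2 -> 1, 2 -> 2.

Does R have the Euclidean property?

Yes

Euclidean: yes — any two successors of a common world are R-related.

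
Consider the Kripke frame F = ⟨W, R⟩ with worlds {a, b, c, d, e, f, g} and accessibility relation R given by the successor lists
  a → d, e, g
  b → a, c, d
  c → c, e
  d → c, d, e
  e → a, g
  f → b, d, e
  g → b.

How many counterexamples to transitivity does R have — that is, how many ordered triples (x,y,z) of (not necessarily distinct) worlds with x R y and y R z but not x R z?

22

Enumerating: (a,d,c), (a,e,a), (a,g,b), (b,a,e), (b,a,g), (b,c,e), (b,d,e), (c,e,a), (c,e,g), (d,e,a), (d,e,g), (e,a,d), … and 10 more.
Total: 22.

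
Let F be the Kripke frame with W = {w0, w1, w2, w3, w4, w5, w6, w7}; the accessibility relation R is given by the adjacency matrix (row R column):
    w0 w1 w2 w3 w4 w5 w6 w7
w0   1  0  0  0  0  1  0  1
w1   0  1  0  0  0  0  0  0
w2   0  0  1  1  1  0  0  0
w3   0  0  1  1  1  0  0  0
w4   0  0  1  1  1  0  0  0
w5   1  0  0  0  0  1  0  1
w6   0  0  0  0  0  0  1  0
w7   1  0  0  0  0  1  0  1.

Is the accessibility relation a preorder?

Reflexive: yes — every world is R-related to itself.
Transitive: yes — every two-step R-path is closed by a direct edge.
So R is a preorder.

Yes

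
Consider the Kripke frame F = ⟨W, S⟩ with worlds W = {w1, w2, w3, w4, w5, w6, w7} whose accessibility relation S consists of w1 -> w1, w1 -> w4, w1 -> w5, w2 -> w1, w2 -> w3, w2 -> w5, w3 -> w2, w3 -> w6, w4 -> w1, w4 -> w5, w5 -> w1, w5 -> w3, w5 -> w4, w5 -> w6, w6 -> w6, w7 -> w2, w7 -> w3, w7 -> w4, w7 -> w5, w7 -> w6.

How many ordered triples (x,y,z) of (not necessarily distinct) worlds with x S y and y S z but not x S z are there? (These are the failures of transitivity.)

Enumerating: (w1,w5,w3), (w1,w5,w6), (w2,w1,w4), (w2,w3,w2), (w2,w3,w6), (w2,w5,w4), (w2,w5,w6), (w3,w2,w1), (w3,w2,w3), (w3,w2,w5), (w4,w1,w4), (w4,w5,w3), … and 8 more.
Total: 20.

20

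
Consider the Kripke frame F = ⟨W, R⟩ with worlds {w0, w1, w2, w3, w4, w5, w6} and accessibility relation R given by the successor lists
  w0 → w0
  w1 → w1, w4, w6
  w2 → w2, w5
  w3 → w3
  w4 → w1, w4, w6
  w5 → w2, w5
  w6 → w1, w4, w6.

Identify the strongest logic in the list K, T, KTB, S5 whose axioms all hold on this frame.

Reflexive (axiom T): yes — every world is R-related to itself.
Symmetric (axiom B): yes — every pair in R has its reverse in R.
Euclidean (axiom 5): yes — any two successors of a common world are R-related.
So F validates K, T, KTB, S5. The strongest is S5.

S5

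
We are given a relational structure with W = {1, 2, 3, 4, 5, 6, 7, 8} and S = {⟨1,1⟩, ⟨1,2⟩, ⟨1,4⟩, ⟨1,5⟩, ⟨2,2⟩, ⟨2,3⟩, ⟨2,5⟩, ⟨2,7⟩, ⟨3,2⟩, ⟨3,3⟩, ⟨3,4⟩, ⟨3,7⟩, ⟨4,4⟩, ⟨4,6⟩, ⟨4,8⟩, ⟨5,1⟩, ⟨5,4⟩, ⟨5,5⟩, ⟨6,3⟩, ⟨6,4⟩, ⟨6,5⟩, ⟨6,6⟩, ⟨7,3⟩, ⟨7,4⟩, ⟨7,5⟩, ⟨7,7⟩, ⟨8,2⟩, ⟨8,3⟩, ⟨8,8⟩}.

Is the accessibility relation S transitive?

Transitive: no — 1 S 2 and 2 S 3, but not 1 S 3.

No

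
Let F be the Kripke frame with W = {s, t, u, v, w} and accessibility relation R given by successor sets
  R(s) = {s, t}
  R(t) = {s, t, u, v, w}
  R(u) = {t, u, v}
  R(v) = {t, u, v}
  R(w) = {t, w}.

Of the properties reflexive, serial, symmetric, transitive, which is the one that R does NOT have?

transitive

Reflexive: yes — every world is R-related to itself.
Serial: yes — every world has a successor (e.g. s R s).
Symmetric: yes — every pair in R has its reverse in R.
Transitive: no — s R t and t R u, but not s R u.
Only transitive fails.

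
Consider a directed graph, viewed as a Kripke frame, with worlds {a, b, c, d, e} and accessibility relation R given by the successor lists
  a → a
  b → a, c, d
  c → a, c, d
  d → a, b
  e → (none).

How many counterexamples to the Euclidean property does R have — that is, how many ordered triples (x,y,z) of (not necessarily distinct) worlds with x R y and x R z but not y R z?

10

Enumerating: (b,a,c), (b,a,d), (b,d,c), (b,d,d), (c,a,c), (c,a,d), (c,d,c), (c,d,d), (d,a,b), (d,b,b).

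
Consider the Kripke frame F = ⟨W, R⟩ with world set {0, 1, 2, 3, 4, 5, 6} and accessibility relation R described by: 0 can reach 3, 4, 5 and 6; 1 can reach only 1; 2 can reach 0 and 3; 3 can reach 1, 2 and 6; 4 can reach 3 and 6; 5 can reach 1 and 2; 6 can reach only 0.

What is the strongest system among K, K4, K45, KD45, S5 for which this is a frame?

K

Transitive (axiom 4): no — 0 R 3 and 3 R 1, but not 0 R 1.
Euclidean (axiom 5): no — 0 R 3 and 0 R 4, but not 3 R 4.
Serial (axiom D): yes — every world has a successor (e.g. 0 R 3).
Reflexive (axiom T): no — 0 is not related to itself.
So F validates K; K4 would additionally require R to be transitive. The strongest is K.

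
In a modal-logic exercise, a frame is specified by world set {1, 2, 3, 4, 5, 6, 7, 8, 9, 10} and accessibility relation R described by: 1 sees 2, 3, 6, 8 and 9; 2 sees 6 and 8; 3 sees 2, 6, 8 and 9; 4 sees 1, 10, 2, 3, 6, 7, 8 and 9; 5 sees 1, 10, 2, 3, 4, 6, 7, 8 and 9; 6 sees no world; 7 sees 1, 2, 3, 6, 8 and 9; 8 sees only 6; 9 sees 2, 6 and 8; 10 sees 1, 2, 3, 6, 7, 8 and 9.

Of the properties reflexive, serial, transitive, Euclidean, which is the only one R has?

transitive

Reflexive: no — 1 is not related to itself.
Serial: no — 6 has no R-successor.
Transitive: yes — every two-step R-path is closed by a direct edge.
Euclidean: no — 1 R 2 and 1 R 3, but not 2 R 3.
Only transitive holds.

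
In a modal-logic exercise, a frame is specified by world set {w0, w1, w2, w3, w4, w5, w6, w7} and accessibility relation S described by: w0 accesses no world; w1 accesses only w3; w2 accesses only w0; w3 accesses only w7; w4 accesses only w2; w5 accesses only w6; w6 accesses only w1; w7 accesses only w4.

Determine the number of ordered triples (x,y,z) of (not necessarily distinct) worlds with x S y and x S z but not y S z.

Enumerating: (w1,w3,w3), (w2,w0,w0), (w3,w7,w7), (w4,w2,w2), (w5,w6,w6), (w6,w1,w1), (w7,w4,w4).

7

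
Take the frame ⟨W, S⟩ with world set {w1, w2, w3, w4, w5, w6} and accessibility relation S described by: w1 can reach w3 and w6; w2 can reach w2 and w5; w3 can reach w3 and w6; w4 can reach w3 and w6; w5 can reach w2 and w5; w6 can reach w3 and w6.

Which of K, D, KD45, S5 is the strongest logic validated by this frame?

KD45

Serial (axiom D): yes — every world has a successor (e.g. w1 S w3).
Euclidean (axiom 5): yes — any two successors of a common world are S-related.
Transitive (axiom 4): yes — every two-step S-path is closed by a direct edge.
Reflexive (axiom T): no — w1 is not related to itself.
So F validates K, D, KD45; S5 would additionally require S to be reflexive. The strongest is KD45.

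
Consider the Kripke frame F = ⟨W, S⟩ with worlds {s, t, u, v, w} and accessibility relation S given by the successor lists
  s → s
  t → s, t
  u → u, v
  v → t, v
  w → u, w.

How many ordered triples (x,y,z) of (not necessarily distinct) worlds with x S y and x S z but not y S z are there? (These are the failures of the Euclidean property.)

Enumerating: (t,s,t), (u,v,u), (v,t,v), (w,u,w).

4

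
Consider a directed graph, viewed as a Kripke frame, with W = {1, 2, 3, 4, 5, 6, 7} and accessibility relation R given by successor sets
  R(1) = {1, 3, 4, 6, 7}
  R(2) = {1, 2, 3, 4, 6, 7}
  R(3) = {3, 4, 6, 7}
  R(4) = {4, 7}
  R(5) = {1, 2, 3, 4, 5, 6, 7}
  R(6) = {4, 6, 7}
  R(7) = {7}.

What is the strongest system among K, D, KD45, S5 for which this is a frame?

Serial (axiom D): yes — every world has a successor (e.g. 1 R 1).
Euclidean (axiom 5): no — 1 R 4 and 1 R 3, but not 4 R 3.
Transitive (axiom 4): yes — every two-step R-path is closed by a direct edge.
Reflexive (axiom T): yes — every world is R-related to itself.
So F validates K, D; KD45 would additionally require R to be Euclidean. The strongest is D.

D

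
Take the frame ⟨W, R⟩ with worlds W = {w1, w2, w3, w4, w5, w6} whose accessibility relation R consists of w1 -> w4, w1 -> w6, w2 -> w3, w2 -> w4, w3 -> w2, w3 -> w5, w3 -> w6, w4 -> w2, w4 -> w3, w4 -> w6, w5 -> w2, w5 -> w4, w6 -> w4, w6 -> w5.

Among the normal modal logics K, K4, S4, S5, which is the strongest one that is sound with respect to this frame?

K

Transitive (axiom 4): no — w1 R w4 and w4 R w2, but not w1 R w2.
Reflexive (axiom T): no — w1 is not related to itself.
Euclidean (axiom 5): no — w2 R w3 and w2 R w4, but not w3 R w4.
So F validates K; K4 would additionally require R to be transitive. The strongest is K.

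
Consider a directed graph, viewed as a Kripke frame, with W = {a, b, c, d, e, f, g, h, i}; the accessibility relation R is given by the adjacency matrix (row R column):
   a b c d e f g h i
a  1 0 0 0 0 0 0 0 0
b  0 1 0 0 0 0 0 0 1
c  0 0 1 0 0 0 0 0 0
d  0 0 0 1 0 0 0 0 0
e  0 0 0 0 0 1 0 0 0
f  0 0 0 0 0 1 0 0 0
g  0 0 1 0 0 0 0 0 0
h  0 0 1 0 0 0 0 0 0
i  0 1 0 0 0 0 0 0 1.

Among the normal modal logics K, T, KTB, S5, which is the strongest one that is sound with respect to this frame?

K

Reflexive (axiom T): no — e is not related to itself.
Symmetric (axiom B): no — e R f but not f R e.
Euclidean (axiom 5): yes — any two successors of a common world are R-related.
So F validates K; T would additionally require R to be reflexive. The strongest is K.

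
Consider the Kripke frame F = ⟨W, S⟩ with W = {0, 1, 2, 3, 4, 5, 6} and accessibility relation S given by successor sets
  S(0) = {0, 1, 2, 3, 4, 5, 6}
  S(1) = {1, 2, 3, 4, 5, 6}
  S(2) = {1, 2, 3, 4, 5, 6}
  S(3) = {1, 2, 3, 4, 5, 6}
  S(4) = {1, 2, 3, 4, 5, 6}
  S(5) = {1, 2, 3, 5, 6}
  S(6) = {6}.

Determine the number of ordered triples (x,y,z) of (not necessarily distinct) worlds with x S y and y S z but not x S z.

Enumerating: (5,1,4), (5,2,4), (5,3,4).

3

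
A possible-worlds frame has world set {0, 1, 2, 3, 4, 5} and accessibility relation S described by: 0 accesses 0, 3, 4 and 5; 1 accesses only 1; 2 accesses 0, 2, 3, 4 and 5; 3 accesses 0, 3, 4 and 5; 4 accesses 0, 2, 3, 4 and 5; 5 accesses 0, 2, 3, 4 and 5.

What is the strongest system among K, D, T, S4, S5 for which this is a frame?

Serial (axiom D): yes — every world has a successor (e.g. 0 S 0).
Reflexive (axiom T): yes — every world is S-related to itself.
Transitive (axiom 4): no — 0 S 4 and 4 S 2, but not 0 S 2.
Euclidean (axiom 5): no — 4 S 0 and 4 S 2, but not 0 S 2.
So F validates K, D, T; S4 would additionally require S to be transitive. The strongest is T.

T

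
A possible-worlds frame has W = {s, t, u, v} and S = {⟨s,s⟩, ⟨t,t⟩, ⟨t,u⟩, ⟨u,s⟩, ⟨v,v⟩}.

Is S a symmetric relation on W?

No

Symmetric: no — t S u but not u S t.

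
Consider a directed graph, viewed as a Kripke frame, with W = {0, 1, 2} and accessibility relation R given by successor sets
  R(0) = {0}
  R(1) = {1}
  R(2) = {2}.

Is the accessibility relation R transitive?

Transitive: yes — every two-step R-path is closed by a direct edge.

Yes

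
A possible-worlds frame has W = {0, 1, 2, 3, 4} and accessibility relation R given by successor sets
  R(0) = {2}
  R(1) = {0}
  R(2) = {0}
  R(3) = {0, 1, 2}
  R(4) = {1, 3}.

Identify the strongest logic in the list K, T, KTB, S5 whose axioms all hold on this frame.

Reflexive (axiom T): no — 0 is not related to itself.
Symmetric (axiom B): no — 1 R 0 but not 0 R 1.
Euclidean (axiom 5): no — 3 R 0 and 3 R 1, but not 0 R 1.
So F validates K; T would additionally require R to be reflexive. The strongest is K.

K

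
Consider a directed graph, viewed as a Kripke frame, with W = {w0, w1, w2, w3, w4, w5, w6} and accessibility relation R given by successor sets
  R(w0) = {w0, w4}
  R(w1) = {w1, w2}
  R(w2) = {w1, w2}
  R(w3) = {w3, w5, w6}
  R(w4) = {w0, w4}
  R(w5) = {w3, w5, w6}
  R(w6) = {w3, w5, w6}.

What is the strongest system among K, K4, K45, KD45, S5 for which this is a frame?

S5

Transitive (axiom 4): yes — every two-step R-path is closed by a direct edge.
Euclidean (axiom 5): yes — any two successors of a common world are R-related.
Serial (axiom D): yes — every world has a successor (e.g. w0 R w0).
Reflexive (axiom T): yes — every world is R-related to itself.
So F validates K, K4, K45, KD45, S5. The strongest is S5.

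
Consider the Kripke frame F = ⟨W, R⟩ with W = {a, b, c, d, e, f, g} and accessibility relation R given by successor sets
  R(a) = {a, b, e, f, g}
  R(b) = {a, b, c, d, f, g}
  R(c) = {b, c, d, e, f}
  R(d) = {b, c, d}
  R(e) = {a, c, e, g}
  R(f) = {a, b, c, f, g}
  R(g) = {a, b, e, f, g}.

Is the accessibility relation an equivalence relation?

No

Reflexive: yes — every world is R-related to itself.
Symmetric: yes — every pair in R has its reverse in R.
Transitive: no — a R b and b R c, but not a R c.
So R is not an equivalence relation.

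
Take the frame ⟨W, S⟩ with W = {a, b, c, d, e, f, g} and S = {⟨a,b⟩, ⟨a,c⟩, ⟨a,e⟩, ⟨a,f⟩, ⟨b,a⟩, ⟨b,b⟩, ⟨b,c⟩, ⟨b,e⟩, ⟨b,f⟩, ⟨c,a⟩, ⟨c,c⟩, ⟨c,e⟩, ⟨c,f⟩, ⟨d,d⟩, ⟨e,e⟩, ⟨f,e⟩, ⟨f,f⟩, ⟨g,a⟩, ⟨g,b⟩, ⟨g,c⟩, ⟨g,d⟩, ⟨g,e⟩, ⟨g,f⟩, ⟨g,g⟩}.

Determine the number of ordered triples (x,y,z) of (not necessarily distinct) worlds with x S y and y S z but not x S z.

3

Enumerating: (a,b,a), (a,c,a), (c,a,b).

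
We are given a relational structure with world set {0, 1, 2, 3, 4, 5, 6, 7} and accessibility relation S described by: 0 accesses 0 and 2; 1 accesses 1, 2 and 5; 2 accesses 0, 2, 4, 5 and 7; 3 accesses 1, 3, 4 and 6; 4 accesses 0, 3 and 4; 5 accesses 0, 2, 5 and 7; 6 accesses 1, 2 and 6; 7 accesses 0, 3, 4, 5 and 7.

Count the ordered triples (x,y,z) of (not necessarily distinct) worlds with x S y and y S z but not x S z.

29

Enumerating: (0,2,4), (0,2,5), (0,2,7), (1,2,0), (1,2,4), (1,2,7), (1,5,0), (1,5,7), (2,4,3), (2,7,3), (3,1,2), (3,1,5), … and 17 more.
Total: 29.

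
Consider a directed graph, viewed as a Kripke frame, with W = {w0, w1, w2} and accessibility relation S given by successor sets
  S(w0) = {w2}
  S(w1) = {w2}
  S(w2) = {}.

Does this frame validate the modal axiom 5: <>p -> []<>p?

No

The schema 5 characterises exactly the Euclidean frames.
Euclidean: no — w0 S w2 and w0 S w2, but not w2 S w2.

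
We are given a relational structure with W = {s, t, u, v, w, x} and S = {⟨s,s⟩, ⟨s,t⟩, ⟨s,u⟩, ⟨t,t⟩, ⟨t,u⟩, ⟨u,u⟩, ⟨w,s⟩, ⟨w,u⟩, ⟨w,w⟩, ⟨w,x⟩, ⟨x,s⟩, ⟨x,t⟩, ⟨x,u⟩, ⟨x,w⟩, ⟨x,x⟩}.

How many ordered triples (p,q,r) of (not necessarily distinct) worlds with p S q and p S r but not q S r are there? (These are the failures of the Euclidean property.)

Enumerating: (s,t,s), (s,u,s), (s,u,t), (t,u,t), (w,s,w), (w,s,x), (w,u,s), (w,u,w), (w,u,x), (x,s,w), (x,s,x), (x,t,s), … and 7 more.
Total: 19.

19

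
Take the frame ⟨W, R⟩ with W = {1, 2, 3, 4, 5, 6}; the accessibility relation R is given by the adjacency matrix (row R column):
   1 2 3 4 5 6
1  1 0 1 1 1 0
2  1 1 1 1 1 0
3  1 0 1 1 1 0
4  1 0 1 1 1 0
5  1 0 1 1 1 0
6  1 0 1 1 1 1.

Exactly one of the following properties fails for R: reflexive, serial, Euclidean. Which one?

Euclidean

Reflexive: yes — every world is R-related to itself.
Serial: yes — every world has a successor (e.g. 1 R 1).
Euclidean: no — 2 R 1 and 2 R 2, but not 1 R 2.
Only Euclidean fails.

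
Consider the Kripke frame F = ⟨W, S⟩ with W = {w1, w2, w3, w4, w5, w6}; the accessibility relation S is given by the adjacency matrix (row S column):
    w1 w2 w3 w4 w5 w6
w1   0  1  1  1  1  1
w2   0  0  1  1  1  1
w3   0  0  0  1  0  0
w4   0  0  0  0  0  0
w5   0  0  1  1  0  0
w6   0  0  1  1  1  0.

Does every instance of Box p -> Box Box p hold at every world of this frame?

By correspondence theory, 4 is valid on a frame iff S is transitive.
Transitive: yes — every two-step S-path is closed by a direct edge.

Yes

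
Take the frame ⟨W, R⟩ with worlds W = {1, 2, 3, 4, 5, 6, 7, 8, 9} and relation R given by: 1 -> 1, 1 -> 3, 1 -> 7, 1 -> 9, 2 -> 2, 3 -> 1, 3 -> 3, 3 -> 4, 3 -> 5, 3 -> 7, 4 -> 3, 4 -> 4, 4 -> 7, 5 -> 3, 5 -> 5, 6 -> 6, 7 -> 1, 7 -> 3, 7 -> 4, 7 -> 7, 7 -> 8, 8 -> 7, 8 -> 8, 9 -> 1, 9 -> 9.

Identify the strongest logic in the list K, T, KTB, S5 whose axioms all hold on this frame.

KTB

Reflexive (axiom T): yes — every world is R-related to itself.
Symmetric (axiom B): yes — every pair in R has its reverse in R.
Euclidean (axiom 5): no — 1 R 3 and 1 R 9, but not 3 R 9.
So F validates K, T, KTB; S5 would additionally require R to be Euclidean. The strongest is KTB.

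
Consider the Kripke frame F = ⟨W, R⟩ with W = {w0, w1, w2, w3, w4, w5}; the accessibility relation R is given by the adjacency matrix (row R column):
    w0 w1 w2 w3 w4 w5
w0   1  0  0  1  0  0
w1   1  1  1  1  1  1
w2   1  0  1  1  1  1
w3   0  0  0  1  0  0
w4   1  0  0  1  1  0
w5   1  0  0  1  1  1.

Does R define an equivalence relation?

Reflexive: yes — every world is R-related to itself.
Symmetric: no — w0 R w3 but not w3 R w0.
Transitive: yes — every two-step R-path is closed by a direct edge.
So R is not an equivalence relation.

No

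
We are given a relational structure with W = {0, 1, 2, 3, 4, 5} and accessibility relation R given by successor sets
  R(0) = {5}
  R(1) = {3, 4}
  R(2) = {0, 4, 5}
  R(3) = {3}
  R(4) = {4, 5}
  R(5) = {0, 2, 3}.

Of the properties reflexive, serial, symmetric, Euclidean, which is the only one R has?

serial

Reflexive: no — 0 is not related to itself.
Serial: yes — every world has a successor (e.g. 0 R 5).
Symmetric: no — 1 R 3 but not 3 R 1.
Euclidean: no — 1 R 3 and 1 R 4, but not 3 R 4.
Only serial holds.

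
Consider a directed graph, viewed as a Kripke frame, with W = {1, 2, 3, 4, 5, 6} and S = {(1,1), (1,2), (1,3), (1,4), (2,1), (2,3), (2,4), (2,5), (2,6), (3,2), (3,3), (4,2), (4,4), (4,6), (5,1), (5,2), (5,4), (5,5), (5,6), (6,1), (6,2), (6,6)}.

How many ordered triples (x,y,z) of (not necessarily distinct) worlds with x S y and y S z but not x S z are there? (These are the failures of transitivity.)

Enumerating: (1,2,5), (1,2,6), (1,4,6), (2,1,2), (2,3,2), (2,4,2), (2,5,2), (2,6,2), (3,2,1), (3,2,4), (3,2,5), (3,2,6), … and 11 more.
Total: 23.

23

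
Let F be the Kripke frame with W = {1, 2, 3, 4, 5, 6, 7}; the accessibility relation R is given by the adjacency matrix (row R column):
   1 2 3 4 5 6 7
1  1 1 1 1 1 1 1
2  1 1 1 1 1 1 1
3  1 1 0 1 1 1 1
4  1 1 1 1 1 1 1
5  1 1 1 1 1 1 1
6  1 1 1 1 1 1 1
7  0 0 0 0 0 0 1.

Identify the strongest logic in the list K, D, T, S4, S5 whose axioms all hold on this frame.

Serial (axiom D): yes — every world has a successor (e.g. 1 R 1).
Reflexive (axiom T): no — 3 is not related to itself.
Transitive (axiom 4): no — 3 R 1 and 1 R 3, but not 3 R 3.
Euclidean (axiom 5): no — 1 R 7 and 1 R 2, but not 7 R 2.
So F validates K, D; T would additionally require R to be reflexive. The strongest is D.

D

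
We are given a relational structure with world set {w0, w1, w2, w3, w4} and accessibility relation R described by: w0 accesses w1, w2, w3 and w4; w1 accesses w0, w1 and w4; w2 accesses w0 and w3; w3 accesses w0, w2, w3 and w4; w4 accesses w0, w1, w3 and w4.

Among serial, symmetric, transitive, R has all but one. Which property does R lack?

transitive

Serial: yes — every world has a successor (e.g. w0 R w1).
Symmetric: yes — every pair in R has its reverse in R.
Transitive: no — w1 R w0 and w0 R w2, but not w1 R w2.
Only transitive fails.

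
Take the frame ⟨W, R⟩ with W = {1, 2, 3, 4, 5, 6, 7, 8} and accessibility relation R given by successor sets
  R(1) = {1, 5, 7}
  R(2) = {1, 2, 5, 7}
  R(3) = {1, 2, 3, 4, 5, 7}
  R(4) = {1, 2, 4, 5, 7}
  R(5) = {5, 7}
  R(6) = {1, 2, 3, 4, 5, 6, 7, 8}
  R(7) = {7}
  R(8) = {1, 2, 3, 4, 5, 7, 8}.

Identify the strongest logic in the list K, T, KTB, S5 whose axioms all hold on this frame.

Reflexive (axiom T): yes — every world is R-related to itself.
Symmetric (axiom B): no — 1 R 5 but not 5 R 1.
Euclidean (axiom 5): no — 1 R 7 and 1 R 5, but not 7 R 5.
So F validates K, T; KTB would additionally require R to be symmetric. The strongest is T.

T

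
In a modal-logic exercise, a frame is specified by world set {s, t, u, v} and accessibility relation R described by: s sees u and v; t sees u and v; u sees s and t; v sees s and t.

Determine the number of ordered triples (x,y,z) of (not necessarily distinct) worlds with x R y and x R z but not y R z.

16

Enumerating: (s,u,u), (s,u,v), (s,v,u), (s,v,v), (t,u,u), (t,u,v), (t,v,u), (t,v,v), (u,s,s), (u,s,t), (u,t,s), (u,t,t), (v,s,s), (v,s,t), (v,t,s), (v,t,t).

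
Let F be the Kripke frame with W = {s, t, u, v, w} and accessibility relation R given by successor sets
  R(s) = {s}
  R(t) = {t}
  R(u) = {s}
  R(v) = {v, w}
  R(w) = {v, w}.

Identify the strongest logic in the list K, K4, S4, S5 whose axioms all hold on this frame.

K4

Transitive (axiom 4): yes — every two-step R-path is closed by a direct edge.
Reflexive (axiom T): no — u is not related to itself.
Euclidean (axiom 5): yes — any two successors of a common world are R-related.
So F validates K, K4; S4 would additionally require R to be reflexive. The strongest is K4.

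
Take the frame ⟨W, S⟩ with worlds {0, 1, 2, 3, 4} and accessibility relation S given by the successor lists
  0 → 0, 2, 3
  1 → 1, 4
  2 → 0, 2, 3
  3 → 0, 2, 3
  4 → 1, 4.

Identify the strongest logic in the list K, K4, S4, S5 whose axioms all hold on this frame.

S5

Transitive (axiom 4): yes — every two-step S-path is closed by a direct edge.
Reflexive (axiom T): yes — every world is S-related to itself.
Euclidean (axiom 5): yes — any two successors of a common world are S-related.
So F validates K, K4, S4, S5. The strongest is S5.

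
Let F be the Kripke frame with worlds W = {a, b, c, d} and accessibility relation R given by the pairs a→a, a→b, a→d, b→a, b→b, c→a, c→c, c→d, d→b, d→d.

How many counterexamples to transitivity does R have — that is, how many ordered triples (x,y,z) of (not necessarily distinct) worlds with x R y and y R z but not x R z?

Enumerating: (b,a,d), (c,a,b), (c,d,b), (d,b,a).

4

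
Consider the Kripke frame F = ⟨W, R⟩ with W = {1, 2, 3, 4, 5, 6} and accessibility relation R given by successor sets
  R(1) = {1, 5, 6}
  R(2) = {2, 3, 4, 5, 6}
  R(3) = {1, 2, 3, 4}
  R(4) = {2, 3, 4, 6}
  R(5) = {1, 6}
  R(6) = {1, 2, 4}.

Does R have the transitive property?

No

Transitive: no — 1 R 6 and 6 R 2, but not 1 R 2.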